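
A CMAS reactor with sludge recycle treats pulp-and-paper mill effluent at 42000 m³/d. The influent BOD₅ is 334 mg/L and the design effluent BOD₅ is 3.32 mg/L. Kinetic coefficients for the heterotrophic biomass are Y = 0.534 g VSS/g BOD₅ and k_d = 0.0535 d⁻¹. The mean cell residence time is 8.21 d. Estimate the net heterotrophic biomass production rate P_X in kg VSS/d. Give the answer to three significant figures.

P_X ≈ 5150 kg VSS/d

The observed yield is Y_obs = Y/(1 + k_d·θ_c) = 0.534 / (1 + 0.0535 × 8.21) = 0.534 / 1.439 = 0.3710 g VSS per g BOD₅ removed.
Substrate removed = Q·(S₀ − S) = 42000 m³/d × (334 − 3.32) g/m³ = 1.39×10^7 g/d = 13889 kg/d.
So the net sludge growth is P_X = 0.3710 × 13889 = 5153 kg VSS/d.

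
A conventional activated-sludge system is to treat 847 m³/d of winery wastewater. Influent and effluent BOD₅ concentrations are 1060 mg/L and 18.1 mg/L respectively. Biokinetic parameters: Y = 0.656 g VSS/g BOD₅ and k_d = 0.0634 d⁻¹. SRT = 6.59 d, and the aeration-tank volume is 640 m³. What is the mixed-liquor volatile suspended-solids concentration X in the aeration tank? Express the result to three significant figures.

From V·X·(1 + k_d·θ_c) = Y·Q·(S₀ − S)·θ_c: X = 0.656 × 847 × (1060 − 18.1) × 6.59 / [640 × (1 + 0.0634 × 6.59)] = 4204 mg/L.

X ≈ 4200 mg/L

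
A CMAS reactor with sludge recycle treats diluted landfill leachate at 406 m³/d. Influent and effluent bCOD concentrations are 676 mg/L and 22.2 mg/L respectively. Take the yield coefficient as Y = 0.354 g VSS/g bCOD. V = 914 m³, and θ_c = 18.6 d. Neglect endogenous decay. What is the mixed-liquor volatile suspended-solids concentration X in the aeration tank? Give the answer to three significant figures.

X = Y·Q·ΔS·θ_c / V = 0.354 × 406 × (676 − 22.2) × 18.6 / 914 = 1912 mg/L.

X ≈ 1910 mg/L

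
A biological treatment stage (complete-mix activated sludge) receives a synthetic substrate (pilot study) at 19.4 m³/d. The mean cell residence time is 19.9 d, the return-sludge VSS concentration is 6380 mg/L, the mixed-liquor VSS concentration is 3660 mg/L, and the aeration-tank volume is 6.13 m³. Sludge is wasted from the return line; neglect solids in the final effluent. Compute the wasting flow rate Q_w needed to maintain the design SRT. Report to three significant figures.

Q_w ≈ 0.177 m³/d

θ_c = V·X/(Q_w·X_r) when wasting from the recycle, so Q_w = V·X/(θ_c·X_r) = 6.130 × 3660 / (19.9 × 6380) = 0.1767 m³/d.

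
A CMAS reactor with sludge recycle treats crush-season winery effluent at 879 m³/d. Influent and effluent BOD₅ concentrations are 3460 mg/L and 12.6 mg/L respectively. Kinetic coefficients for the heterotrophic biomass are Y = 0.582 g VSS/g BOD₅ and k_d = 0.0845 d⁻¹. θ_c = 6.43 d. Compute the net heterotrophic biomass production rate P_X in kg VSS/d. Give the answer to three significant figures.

P_X ≈ 1140 kg VSS/d

The observed yield is Y_obs = Y/(1 + k_d·θ_c) = 0.582 / (1 + 0.0845 × 6.43) = 0.582 / 1.543 = 0.3771 g VSS per g BOD₅ removed.
Mass of BOD₅ removed per day: Q(S₀ − S) = 879 × 3447 g/m³ = 3030 kg/d.
Biomass produced: P_X = Y_obs·Q·ΔS = 0.3771 × 3030 ≈ 1143 kg VSS/d.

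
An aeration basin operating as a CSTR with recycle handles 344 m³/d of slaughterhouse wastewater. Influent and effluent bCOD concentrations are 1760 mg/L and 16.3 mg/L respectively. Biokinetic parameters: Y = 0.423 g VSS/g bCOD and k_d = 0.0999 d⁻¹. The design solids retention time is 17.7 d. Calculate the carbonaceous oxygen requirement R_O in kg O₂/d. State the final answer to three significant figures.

Y_obs = Y / (1 + k_d θ_c) = 0.423 / (1 + 0.0999 × 17.7) = 0.423 / 2.768 = 0.1528.
Mass of bCOD removed per day: Q(S₀ − S) = 344 × 1744 g/m³ = 599.8 kg/d.
Biomass synthesised: P_X = Y_obs × 599.8 = 91.66 kg VSS/d.
R_O = Q·ΔS − 1.42 P_X = 599.8 − 130.2 = 469.7 kg O₂/d.

R_O ≈ 470 kg O₂/d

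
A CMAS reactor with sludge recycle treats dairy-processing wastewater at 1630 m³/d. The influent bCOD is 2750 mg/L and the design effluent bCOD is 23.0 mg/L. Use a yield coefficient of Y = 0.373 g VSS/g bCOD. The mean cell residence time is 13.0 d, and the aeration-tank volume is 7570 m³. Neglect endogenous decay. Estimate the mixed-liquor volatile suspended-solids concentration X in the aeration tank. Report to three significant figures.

X ≈ 2850 mg/L

X = Y·Q·ΔS·θ_c / V = 0.373 × 1630 × (2750 − 23.0) × 13.0 / 7570 = 2847 mg/L.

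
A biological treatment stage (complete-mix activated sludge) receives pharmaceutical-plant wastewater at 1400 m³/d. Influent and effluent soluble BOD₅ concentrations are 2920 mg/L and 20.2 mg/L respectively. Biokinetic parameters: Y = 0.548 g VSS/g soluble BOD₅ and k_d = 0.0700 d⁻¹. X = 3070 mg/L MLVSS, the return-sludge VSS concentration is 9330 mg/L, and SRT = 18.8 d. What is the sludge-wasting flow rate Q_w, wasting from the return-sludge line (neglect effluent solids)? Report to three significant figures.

Q_w ≈ 103 m³/d

From the SRT design equation V = Y Q (S₀−S) θ_c / [X (1 + k_d θ_c)] = 0.548 × 1400 × (2920 − 20.2) × 18.8 / [3070 × (1 + 0.0700 × 18.8)] = 4.18×10^7 / 7110 = 5882 m³.
Q_w = (V·X)/(θ_c X_r) = 5882 × 3070 / (18.8 × 9330) = 103.0 m³/d.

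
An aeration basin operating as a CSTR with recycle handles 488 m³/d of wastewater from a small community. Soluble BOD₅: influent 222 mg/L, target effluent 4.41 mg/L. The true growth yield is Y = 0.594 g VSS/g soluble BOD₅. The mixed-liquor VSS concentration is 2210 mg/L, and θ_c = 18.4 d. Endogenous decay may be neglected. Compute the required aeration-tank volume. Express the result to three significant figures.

V·X = Y·Q·ΔS·θ_c gives V = 0.594 × 488 × (222 − 4.41) × 18.4 / 2210 = 525.1 m³.

V ≈ 525 m³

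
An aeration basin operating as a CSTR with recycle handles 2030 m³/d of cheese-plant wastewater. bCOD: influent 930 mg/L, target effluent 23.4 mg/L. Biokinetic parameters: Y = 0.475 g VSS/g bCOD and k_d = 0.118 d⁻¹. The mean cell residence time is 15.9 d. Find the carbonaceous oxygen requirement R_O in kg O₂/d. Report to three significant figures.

The observed yield is Y_obs = Y/(1 + k_d·θ_c) = 0.475 / (1 + 0.118 × 15.9) = 0.475 / 2.876 = 0.1651 g VSS per g bCOD removed.
ΔS = 930 − 23.4 = 906.6 mg/L, so the substrate removal rate is 2030 × 906.6/1000 = 1840 kg bCOD/d.
Net sludge production P_X = 0.1651 × 1840 = 303.9 kg VSS/d.
Carbonaceous O₂ demand = substrate oxidised − cell-mass equivalent = 1840 − 1.42 × 303.9 = 1409 kg O₂/d.

R_O ≈ 1410 kg O₂/d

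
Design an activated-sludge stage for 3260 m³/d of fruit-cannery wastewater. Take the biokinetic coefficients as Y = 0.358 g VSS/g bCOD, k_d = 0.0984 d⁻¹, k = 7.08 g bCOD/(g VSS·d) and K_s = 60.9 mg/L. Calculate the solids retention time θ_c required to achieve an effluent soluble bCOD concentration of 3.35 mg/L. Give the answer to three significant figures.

From 1/θ_c = Y·k·S/(K_s + S) − k_d: Y·k·S/(K_s+S) = 0.358 × 7.08 × 3.35 / (60.9 + 3.35) = 0.1322 d⁻¹.
Then 1/θ_c = μ − k_d = 0.1322 − 0.0984 = 0.03376 d⁻¹, giving θ_c = 29.62 d.

θ_c ≈ 29.6 d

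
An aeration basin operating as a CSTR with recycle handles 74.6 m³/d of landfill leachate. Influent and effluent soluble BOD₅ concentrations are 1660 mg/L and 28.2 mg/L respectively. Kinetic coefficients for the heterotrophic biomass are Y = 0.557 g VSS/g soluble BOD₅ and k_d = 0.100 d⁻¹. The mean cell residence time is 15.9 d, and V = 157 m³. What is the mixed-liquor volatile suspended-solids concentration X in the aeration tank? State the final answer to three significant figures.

From V·X·(1 + k_d·θ_c) = Y·Q·(S₀ − S)·θ_c: X = 0.557 × 74.6 × (1660 − 28.2) × 15.9 / [157 × (1 + 0.100 × 15.9)] = 2651 mg/L.

X ≈ 2650 mg/L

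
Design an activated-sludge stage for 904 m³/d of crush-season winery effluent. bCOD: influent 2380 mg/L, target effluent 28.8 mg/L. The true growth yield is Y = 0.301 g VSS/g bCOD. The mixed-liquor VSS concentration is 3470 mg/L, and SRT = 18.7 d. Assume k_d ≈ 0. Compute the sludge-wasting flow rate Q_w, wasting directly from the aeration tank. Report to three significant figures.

With k_d = 0 the design equation reduces to V = Y Q (S₀−S) θ_c / X = 0.301 × 904 × (2380 − 28.8) × 18.7 / 3470 = 3448 m³.
With mixed-liquor wasting, θ_c = V/Q_w, so Q_w = V/θ_c = 3448/18.7 = 184.4 m³/d.

Q_w ≈ 184 m³/d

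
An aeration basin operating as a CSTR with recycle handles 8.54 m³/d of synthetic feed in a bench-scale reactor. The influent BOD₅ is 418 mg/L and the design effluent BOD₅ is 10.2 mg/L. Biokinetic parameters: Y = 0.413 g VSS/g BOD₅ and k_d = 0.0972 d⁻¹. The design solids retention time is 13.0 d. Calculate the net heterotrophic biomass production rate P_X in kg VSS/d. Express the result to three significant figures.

P_X ≈ 0.635 kg VSS/d

Observed yield with endogenous decay: Y_obs = Y / (1 + k_d·θ_c) = 0.413 / (1 + 0.0972 × 13.0) = 0.413 / 2.264 = 0.1825 g VSS/g BOD₅.
Mass of BOD₅ removed per day: Q(S₀ − S) = 8.54 × 407.8 g/m³ = 3.483 kg/d.
Net biomass production P_X = Y_obs × Q·(S₀ − S) = 0.1825 × 3.483 = 0.6354 kg VSS/d.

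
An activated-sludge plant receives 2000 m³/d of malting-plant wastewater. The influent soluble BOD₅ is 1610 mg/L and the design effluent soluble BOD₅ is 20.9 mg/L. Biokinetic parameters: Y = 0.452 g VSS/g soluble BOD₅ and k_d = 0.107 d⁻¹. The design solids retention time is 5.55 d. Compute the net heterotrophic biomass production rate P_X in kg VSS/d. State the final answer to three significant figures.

P_X ≈ 901 kg VSS/d

Observed yield with endogenous decay: Y_obs = Y / (1 + k_d·θ_c) = 0.452 / (1 + 0.107 × 5.55) = 0.452 / 1.594 = 0.2836 g VSS/g soluble BOD₅.
Mass of soluble BOD₅ removed per day: Q(S₀ − S) = 2000 × 1589 g/m³ = 3178 kg/d.
Net biomass production P_X = Y_obs × Q·(S₀ − S) = 0.2836 × 3178 = 901.3 kg VSS/d.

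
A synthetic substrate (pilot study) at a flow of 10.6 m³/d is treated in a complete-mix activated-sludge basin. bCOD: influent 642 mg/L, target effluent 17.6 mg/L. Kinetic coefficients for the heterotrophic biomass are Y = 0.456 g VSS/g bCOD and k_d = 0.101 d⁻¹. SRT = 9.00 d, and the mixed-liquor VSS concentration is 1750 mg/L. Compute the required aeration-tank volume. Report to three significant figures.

V ≈ 8.13 m³

Steady-state biomass mass balance: V·X·(1 + k_d·θ_c) = Y·Q·(S₀ − S)·θ_c, so V = 0.456 × 10.6 × (642 − 17.6) × 9.00 / [1750 × (1 + 0.101 × 9.00)] = 2.72×10^4 / 3341 = 8.131 m³.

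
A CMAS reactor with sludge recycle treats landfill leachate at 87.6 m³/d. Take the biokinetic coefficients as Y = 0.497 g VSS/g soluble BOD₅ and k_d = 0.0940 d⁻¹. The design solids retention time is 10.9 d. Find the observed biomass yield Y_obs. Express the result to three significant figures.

Y_obs ≈ 0.245 g VSS/g soluble BOD₅

Y_obs = Y / (1 + k_d θ_c) = 0.497 / (1 + 0.0940 × 10.9) = 0.497 / 2.025 = 0.2455.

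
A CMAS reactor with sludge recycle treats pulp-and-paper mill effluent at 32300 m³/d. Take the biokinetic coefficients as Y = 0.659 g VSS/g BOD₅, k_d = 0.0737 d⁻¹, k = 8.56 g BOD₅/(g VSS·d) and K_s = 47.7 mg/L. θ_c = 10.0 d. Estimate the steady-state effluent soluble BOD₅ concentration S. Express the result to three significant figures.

From the Monod/SRT balance for a CMAS, S = K_s·(1+k_d θ_c)/[θ_c·(Y k − k_d) − 1] = 47.7 × (1 + 0.0737 × 10.0) / [10.0 × (0.659 × 8.56 − 0.0737) − 1] = 82.85 / 54.67 = 1.515 mg/L.

S ≈ 1.52 mg/L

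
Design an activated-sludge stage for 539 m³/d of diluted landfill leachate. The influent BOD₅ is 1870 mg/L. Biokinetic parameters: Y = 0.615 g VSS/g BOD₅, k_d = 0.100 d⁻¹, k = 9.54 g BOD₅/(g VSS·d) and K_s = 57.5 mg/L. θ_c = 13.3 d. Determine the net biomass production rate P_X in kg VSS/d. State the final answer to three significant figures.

P_X ≈ 266 kg VSS/d

For a completely mixed reactor with recycle the Lawrence–McCarty relation gives S = K_s·(1 + k_d·θ_c) / [θ_c·(Y·k − k_d) − 1] = 57.5 × (1 + 0.100 × 13.3) / [13.3 × (0.615 × 9.54 − 0.100) − 1] = 134.0 / 75.70 = 1.770 mg/L.
Y_obs = Y / (1 + k_d θ_c) = 0.615 / (1 + 0.100 × 13.3) = 0.615 / 2.330 = 0.2639.
Mass of BOD₅ removed per day: Q(S₀ − S) = 539 × 1868 g/m³ = 1007 kg/d.
Net biomass production P_X = Y_obs × Q·(S₀ − S) = 0.2639 × 1007 = 265.8 kg VSS/d.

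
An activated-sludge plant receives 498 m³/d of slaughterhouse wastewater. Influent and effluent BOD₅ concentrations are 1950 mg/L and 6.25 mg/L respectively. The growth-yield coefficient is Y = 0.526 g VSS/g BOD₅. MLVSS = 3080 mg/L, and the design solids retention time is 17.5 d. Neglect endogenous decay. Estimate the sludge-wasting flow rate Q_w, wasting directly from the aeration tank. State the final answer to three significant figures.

Q_w ≈ 165 m³/d

V·X = Y·Q·ΔS·θ_c gives V = 0.526 × 498 × (1950 − 6.25) × 17.5 / 3080 = 2893 m³.
For wasting at MLVSS concentration, Q_w = V/θ_c = 2893/17.5 = 165.3 m³/d.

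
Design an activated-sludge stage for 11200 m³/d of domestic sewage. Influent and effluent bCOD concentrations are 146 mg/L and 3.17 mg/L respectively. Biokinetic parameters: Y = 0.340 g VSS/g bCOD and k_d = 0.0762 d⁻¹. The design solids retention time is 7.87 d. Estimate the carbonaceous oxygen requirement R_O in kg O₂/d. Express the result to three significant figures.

The observed yield is Y_obs = Y/(1 + k_d·θ_c) = 0.340 / (1 + 0.0762 × 7.87) = 0.340 / 1.600 = 0.2125 g VSS per g bCOD removed.
Q·(S₀ − S) = 11200 × (146 − 3.17) × 10⁻³ = 1600 kg/d removed.
Biomass synthesised: P_X = Y_obs × 1600 = 340.0 kg VSS/d.
R_O = Q·ΔS − 1.42 P_X = 1600 − 482.8 = 1117 kg O₂/d.

R_O ≈ 1120 kg O₂/d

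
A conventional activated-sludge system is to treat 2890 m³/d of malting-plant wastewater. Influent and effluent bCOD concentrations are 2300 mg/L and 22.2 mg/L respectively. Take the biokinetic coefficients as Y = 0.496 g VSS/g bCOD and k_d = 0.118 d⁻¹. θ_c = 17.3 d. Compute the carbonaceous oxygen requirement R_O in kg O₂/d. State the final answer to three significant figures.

The observed yield is Y_obs = Y/(1 + k_d·θ_c) = 0.496 / (1 + 0.118 × 17.3) = 0.496 / 3.041 = 0.1631 g VSS per g bCOD removed.
ΔS = 2300 − 22.2 = 2278 mg/L, so the substrate removal rate is 2890 × 2278/1000 = 6583 kg bCOD/d.
P_X = Y_obs·Q·(S₀ − S) = 0.1631 × 6583 = 1074 kg VSS/d.
R_O = Q·ΔS − 1.42 P_X = 6583 − 1524 = 5058 kg O₂/d.

R_O ≈ 5060 kg O₂/d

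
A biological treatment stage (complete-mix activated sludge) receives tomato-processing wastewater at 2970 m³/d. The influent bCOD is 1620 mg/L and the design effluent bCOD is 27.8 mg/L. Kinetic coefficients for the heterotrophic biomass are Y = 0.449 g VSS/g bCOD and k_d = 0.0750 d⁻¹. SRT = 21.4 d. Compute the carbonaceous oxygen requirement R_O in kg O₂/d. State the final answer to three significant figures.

R_O ≈ 3570 kg O₂/d

Y_obs = Y / (1 + k_d θ_c) = 0.449 / (1 + 0.0750 × 21.4) = 0.449 / 2.605 = 0.1724.
Q·(S₀ − S) = 2970 × (1620 − 27.8) × 10⁻³ = 4729 kg/d removed.
Net sludge production P_X = 0.1724 × 4729 = 815.1 kg VSS/d.
R_O = Q·(S₀ − S) − 1.42·P_X = 4729 − 1.42 × 815.1 = 3571 kg O₂/d.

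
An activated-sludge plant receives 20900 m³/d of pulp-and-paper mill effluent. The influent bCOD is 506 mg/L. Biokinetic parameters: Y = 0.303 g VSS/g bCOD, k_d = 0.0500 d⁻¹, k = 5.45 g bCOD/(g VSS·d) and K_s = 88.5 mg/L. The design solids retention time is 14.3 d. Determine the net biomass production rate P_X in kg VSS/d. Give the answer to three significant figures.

P_X ≈ 1840 kg VSS/d

From the Monod/SRT balance for a CMAS, S = K_s·(1+k_d θ_c)/[θ_c·(Y k − k_d) − 1] = 88.5 × (1 + 0.0500 × 14.3) / [14.3 × (0.303 × 5.45 − 0.0500) − 1] = 151.8 / 21.90 = 6.931 mg/L.
Observed yield with endogenous decay: Y_obs = Y / (1 + k_d·θ_c) = 0.303 / (1 + 0.0500 × 14.3) = 0.303 / 1.715 = 0.1767 g VSS/g bCOD.
ΔS = 506 − 6.93 = 499.1 mg/L, so the substrate removal rate is 20900 × 499.1/1000 = 10431 kg bCOD/d.
So the net sludge growth is P_X = 0.1767 × 10431 = 1843 kg VSS/d.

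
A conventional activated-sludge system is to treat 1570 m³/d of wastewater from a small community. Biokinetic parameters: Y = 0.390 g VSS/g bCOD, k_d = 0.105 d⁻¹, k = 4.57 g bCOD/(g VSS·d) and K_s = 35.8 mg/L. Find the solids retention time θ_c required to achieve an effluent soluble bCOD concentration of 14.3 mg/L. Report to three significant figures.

From 1/θ_c = Y·k·S/(K_s + S) − k_d: Y·k·S/(K_s+S) = 0.390 × 4.57 × 14.3 / (35.8 + 14.3) = 0.5087 d⁻¹.
θ_c = 1/(μ − k_d) = 1/(0.5087 − 0.105) = 1/0.4037 = 2.477 d.

θ_c ≈ 2.48 d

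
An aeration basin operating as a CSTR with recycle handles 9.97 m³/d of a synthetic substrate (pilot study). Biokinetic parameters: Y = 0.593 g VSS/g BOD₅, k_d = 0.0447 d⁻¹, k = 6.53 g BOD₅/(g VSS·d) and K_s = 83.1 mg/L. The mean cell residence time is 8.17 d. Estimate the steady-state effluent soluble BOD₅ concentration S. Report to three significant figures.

S ≈ 3.75 mg/L

Effluent substrate depends only on kinetics and SRT: S = K_s(1 + k_d θ_c) / [θ_c(Yk − k_d) − 1] = 83.1 × (1 + 0.0447 × 8.17) / [8.17 × (0.593 × 6.53 − 0.0447) − 1] = 113.4 / 30.27 = 3.748 mg/L.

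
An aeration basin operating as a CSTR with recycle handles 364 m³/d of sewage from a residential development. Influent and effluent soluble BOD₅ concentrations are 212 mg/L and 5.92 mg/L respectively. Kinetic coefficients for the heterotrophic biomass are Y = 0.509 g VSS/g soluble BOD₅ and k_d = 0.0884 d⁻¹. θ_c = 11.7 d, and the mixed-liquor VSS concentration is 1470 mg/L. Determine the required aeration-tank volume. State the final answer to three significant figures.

Steady-state biomass mass balance: V·X·(1 + k_d·θ_c) = Y·Q·(S₀ − S)·θ_c, so V = 0.509 × 364 × (212 − 5.92) × 11.7 / [1470 × (1 + 0.0884 × 11.7)] = 4.47×10^5 / 2990 = 149.4 m³.

V ≈ 149 m³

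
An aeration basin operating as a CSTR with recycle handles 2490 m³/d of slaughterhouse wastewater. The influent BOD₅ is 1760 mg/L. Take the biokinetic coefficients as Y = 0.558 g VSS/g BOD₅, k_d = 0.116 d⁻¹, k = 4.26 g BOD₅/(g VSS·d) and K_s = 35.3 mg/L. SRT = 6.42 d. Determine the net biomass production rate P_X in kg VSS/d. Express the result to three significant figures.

From the Monod/SRT balance for a CMAS, S = K_s·(1+k_d θ_c)/[θ_c·(Y k − k_d) − 1] = 35.3 × (1 + 0.116 × 6.42) / [6.42 × (0.558 × 4.26 − 0.116) − 1] = 61.59 / 13.52 = 4.557 mg/L.
Observed yield with endogenous decay: Y_obs = Y / (1 + k_d·θ_c) = 0.558 / (1 + 0.116 × 6.42) = 0.558 / 1.745 = 0.3198 g VSS/g BOD₅.
ΔS = 1760 − 4.56 = 1755 mg/L, so the substrate removal rate is 2490 × 1755/1000 = 4371 kg BOD₅/d.
So the net sludge growth is P_X = 0.3198 × 4371 = 1398 kg VSS/d.

P_X ≈ 1400 kg VSS/d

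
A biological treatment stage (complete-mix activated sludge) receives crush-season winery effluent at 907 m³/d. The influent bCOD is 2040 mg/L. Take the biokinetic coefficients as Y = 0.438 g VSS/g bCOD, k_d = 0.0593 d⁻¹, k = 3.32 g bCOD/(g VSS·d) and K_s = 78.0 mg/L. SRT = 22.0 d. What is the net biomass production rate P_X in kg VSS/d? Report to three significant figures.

P_X ≈ 351 kg VSS/d

For a completely mixed reactor with recycle the Lawrence–McCarty relation gives S = K_s·(1 + k_d·θ_c) / [θ_c·(Y·k − k_d) − 1] = 78.0 × (1 + 0.0593 × 22.0) / [22.0 × (0.438 × 3.32 − 0.0593) − 1] = 179.8 / 29.69 = 6.055 mg/L.
Observed yield with endogenous decay: Y_obs = Y / (1 + k_d·θ_c) = 0.438 / (1 + 0.0593 × 22.0) = 0.438 / 2.305 = 0.1901 g VSS/g bCOD.
ΔS = 2040 − 6.06 = 2034 mg/L, so the substrate removal rate is 907 × 2034/1000 = 1845 kg bCOD/d.
Net biomass production P_X = Y_obs × Q·(S₀ − S) = 0.1901 × 1845 = 350.6 kg VSS/d.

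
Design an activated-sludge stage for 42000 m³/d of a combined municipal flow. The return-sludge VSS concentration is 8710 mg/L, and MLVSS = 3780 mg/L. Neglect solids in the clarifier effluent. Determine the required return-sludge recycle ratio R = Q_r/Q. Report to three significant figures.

R ≈ 0.767

Solids balance on the clarifier gives (1+R)X = R·X_r, so R = X/(X_r − X) = 3780 / (8710 − 3780) = 0.7667.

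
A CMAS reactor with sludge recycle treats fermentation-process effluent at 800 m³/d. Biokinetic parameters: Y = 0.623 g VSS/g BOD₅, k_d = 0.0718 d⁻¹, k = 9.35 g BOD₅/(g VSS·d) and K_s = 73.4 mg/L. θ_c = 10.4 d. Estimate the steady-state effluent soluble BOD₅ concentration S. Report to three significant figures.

S ≈ 2.18 mg/L

Effluent substrate depends only on kinetics and SRT: S = K_s(1 + k_d θ_c) / [θ_c(Yk − k_d) − 1] = 73.4 × (1 + 0.0718 × 10.4) / [10.4 × (0.623 × 9.35 − 0.0718) − 1] = 128.2 / 58.83 = 2.179 mg/L.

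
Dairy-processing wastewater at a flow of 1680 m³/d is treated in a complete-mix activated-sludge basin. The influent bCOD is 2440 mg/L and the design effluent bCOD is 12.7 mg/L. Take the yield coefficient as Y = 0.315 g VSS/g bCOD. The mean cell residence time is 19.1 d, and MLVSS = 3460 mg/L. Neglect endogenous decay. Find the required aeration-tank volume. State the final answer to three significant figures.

V ≈ 7090 m³

With k_d = 0 the design equation reduces to V = Y Q (S₀−S) θ_c / X = 0.315 × 1680 × (2440 − 12.7) × 19.1 / 3460 = 7091 m³.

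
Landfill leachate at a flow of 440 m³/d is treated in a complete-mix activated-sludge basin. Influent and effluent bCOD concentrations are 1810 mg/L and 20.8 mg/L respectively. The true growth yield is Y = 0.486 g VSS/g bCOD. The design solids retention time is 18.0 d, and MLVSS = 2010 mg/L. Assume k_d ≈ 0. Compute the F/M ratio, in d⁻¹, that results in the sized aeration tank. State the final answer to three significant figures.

With k_d = 0 the design equation reduces to V = Y Q (S₀−S) θ_c / X = 0.486 × 440 × (1810 − 20.8) × 18.0 / 2010 = 3426 m³.
Food-to-microorganism ratio F/M = Q S₀ / (V X) = 440 × 1810 / (3426 × 2010) = 0.1156 d⁻¹.

F/M ≈ 0.116 d⁻¹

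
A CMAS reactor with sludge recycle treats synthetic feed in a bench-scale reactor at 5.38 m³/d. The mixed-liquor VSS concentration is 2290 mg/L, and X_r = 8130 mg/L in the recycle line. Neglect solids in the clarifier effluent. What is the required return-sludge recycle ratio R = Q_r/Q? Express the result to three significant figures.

R ≈ 0.392

Solids balance on the clarifier gives (1+R)X = R·X_r, so R = X/(X_r − X) = 2290 / (8130 − 2290) = 0.3921.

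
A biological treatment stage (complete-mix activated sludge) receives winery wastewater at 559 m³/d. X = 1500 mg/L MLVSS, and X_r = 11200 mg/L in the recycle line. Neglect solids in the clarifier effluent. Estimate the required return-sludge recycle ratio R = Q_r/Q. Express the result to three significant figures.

R ≈ 0.155

R = Q_r/Q = X/(X_r − X) = 1500 / (11200 − 1500) = 0.1546.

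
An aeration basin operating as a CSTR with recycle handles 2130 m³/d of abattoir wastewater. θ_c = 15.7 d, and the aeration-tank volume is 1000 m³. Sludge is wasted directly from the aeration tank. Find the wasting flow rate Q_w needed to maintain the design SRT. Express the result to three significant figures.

For wasting at MLVSS concentration, Q_w = V/θ_c = 1000/15.7 = 63.69 m³/d.

Q_w ≈ 63.7 m³/d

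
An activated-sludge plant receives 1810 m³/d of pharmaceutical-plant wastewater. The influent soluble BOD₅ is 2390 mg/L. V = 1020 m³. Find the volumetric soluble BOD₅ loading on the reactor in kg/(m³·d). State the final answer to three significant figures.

L_v ≈ 4.24 kg soluble BOD₅/(m³·d)

Applied soluble BOD₅ load per unit volume = Q·S₀/V = (1810 × 2390/1000)/1020 = 4.241 kg soluble BOD₅·m⁻³·d⁻¹.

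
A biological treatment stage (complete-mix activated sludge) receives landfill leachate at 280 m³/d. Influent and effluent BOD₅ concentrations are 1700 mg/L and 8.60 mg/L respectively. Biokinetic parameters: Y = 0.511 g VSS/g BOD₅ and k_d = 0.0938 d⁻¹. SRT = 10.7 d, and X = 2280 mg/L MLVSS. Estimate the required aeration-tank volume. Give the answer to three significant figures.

From the SRT design equation V = Y Q (S₀−S) θ_c / [X (1 + k_d θ_c)] = 0.511 × 280 × (1700 − 8.60) × 10.7 / [2280 × (1 + 0.0938 × 10.7)] = 2.59×10^6 / 4568 = 566.8 m³.

V ≈ 567 m³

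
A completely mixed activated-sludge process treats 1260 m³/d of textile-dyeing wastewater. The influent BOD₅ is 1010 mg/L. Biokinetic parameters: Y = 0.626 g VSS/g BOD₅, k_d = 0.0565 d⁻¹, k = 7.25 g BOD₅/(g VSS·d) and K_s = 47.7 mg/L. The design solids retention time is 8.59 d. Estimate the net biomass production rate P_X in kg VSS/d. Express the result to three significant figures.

P_X ≈ 535 kg VSS/d

Effluent substrate depends only on kinetics and SRT: S = K_s(1 + k_d θ_c) / [θ_c(Yk − k_d) − 1] = 47.7 × (1 + 0.0565 × 8.59) / [8.59 × (0.626 × 7.25 − 0.0565) − 1] = 70.85 / 37.50 = 1.889 mg/L.
Correct the yield for decay: Y_obs = Y/(1 + k_d θ_c) = 0.626 / (1 + 0.0565 × 8.59) = 0.626 / 1.485 = 0.4215.
Q·(S₀ − S) = 1260 × (1010 − 1.89) × 10⁻³ = 1270 kg/d removed.
Biomass produced: P_X = Y_obs·Q·ΔS = 0.4215 × 1270 ≈ 535.3 kg VSS/d.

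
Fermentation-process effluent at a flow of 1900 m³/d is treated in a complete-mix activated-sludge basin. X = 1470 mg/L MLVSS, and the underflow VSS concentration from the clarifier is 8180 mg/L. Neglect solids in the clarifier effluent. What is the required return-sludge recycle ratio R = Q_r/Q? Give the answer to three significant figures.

Solids balance on the clarifier gives (1+R)X = R·X_r, so R = X/(X_r − X) = 1470 / (8180 − 1470) = 0.2191.

R ≈ 0.219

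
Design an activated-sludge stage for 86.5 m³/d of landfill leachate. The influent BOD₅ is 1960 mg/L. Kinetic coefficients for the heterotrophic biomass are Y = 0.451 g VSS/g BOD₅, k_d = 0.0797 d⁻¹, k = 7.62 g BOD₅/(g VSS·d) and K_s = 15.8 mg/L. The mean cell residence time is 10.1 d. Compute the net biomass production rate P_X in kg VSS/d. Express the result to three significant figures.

P_X ≈ 42.3 kg VSS/d

Effluent substrate depends only on kinetics and SRT: S = K_s(1 + k_d θ_c) / [θ_c(Yk − k_d) − 1] = 15.8 × (1 + 0.0797 × 10.1) / [10.1 × (0.451 × 7.62 − 0.0797) − 1] = 28.52 / 32.90 = 0.8667 mg/L.
Y_obs = Y / (1 + k_d θ_c) = 0.451 / (1 + 0.0797 × 10.1) = 0.451 / 1.805 = 0.2499.
Q·(S₀ − S) = 86.5 × (1960 − 0.867) × 10⁻³ = 169.5 kg/d removed.
P_X = Y_obs · Q(S₀ − S) = 0.2499 × 169.5 = 42.34 kg VSS/d.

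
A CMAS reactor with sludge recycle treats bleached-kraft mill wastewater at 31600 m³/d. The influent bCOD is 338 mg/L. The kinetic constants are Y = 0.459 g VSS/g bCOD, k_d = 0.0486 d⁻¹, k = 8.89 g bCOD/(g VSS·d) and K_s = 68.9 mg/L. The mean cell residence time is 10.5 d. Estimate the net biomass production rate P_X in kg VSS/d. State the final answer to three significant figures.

For a completely mixed reactor with recycle the Lawrence–McCarty relation gives S = K_s·(1 + k_d·θ_c) / [θ_c·(Y·k − k_d) − 1] = 68.9 × (1 + 0.0486 × 10.5) / [10.5 × (0.459 × 8.89 − 0.0486) − 1] = 104.1 / 41.34 = 2.517 mg/L.
The observed yield is Y_obs = Y/(1 + k_d·θ_c) = 0.459 / (1 + 0.0486 × 10.5) = 0.459 / 1.510 = 0.3039 g VSS per g bCOD removed.
ΔS = 338 − 2.52 = 335.5 mg/L, so the substrate removal rate is 31600 × 335.5/1000 = 10601 kg bCOD/d.
P_X = Y_obs · Q(S₀ − S) = 0.3039 × 10601 = 3222 kg VSS/d.

P_X ≈ 3220 kg VSS/d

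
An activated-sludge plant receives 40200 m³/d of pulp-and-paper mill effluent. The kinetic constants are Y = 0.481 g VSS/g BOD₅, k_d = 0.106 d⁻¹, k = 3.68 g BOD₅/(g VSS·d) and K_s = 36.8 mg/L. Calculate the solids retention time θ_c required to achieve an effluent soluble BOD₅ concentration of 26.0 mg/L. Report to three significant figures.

Specific growth rate at S = 26.0 mg/L: μ = YkS/(K_s+S) = 0.481·3.68·26.0/(36.8+26.0) = 0.7328 d⁻¹.
Then 1/θ_c = μ − k_d = 0.7328 − 0.106 = 0.6268 d⁻¹, giving θ_c = 1.595 d.

θ_c ≈ 1.60 d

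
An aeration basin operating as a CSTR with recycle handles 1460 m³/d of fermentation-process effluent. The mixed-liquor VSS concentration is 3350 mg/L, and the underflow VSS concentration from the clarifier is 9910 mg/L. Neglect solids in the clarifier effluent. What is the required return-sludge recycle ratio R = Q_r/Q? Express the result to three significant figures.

R ≈ 0.511

Solids balance on the clarifier gives (1+R)X = R·X_r, so R = X/(X_r − X) = 3350 / (9910 − 3350) = 0.5107.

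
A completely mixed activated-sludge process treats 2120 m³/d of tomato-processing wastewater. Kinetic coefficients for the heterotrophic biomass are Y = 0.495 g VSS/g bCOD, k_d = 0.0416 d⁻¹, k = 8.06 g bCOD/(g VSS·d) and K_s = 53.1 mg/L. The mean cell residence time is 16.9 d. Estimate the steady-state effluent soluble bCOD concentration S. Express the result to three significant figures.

From the Monod/SRT balance for a CMAS, S = K_s·(1+k_d θ_c)/[θ_c·(Y k − k_d) − 1] = 53.1 × (1 + 0.0416 × 16.9) / [16.9 × (0.495 × 8.06 − 0.0416) − 1] = 90.43 / 65.72 = 1.376 mg/L.

S ≈ 1.38 mg/L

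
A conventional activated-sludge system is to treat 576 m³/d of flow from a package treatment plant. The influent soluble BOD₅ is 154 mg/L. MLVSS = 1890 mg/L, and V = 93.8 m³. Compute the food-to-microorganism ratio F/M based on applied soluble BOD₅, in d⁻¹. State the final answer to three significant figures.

Food-to-microorganism ratio F/M = Q S₀ / (V X) = 576 × 154 / (93.80 × 1890) = 0.5004 d⁻¹.

F/M ≈ 0.500 d⁻¹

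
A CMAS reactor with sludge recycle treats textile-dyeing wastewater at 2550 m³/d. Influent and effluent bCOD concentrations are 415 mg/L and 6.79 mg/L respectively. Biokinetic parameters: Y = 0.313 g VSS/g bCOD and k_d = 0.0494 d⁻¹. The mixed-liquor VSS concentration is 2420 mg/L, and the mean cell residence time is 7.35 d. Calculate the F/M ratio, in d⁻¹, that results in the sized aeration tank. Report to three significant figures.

Rearranging the biomass balance for a CMAS with decay, V = Y·Q·ΔS·θ_c / [X·(1+k_d θ_c)] = 0.313 × 2550 × (415 − 6.79) × 7.35 / [2420 × (1 + 0.0494 × 7.35)] = 2.39×10^6 / 3299 = 726.0 m³.
F/M = Q·S₀ / (V·X) = 2550 × 415 / (726.0 × 2420) = 0.6024 g bCOD·(g VSS·d)⁻¹.

F/M ≈ 0.602 d⁻¹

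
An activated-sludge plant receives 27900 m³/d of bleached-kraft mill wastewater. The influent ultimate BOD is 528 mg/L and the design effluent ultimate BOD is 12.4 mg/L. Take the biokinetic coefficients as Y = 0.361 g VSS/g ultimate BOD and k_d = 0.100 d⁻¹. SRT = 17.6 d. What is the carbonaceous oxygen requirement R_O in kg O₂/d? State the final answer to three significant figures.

Correct the yield for decay: Y_obs = Y/(1 + k_d θ_c) = 0.361 / (1 + 0.100 × 17.6) = 0.361 / 2.760 = 0.1308.
ΔS = 528 − 12.4 = 515.6 mg/L, so the substrate removal rate is 27900 × 515.6/1000 = 14385 kg ultimate BOD/d.
Net sludge production P_X = 0.1308 × 14385 = 1882 kg VSS/d.
R_O = Q·(S₀ − S) − 1.42·P_X = 14385 − 1.42 × 1882 = 11713 kg O₂/d.

R_O ≈ 11700 kg O₂/d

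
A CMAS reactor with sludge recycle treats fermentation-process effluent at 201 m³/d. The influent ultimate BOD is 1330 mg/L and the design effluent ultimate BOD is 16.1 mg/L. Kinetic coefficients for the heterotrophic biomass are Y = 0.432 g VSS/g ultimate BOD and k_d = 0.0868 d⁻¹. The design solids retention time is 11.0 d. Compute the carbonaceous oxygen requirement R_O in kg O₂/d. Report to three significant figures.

R_O ≈ 181 kg O₂/d

Correct the yield for decay: Y_obs = Y/(1 + k_d θ_c) = 0.432 / (1 + 0.0868 × 11.0) = 0.432 / 1.955 = 0.2210.
ΔS = 1330 − 16.1 = 1314 mg/L, so the substrate removal rate is 201 × 1314/1000 = 264.1 kg ultimate BOD/d.
P_X = Y_obs·Q·(S₀ − S) = 0.2210 × 264.1 = 58.36 kg VSS/d.
Carbonaceous O₂ demand = substrate oxidised − cell-mass equivalent = 264.1 − 1.42 × 58.36 = 181.2 kg O₂/d.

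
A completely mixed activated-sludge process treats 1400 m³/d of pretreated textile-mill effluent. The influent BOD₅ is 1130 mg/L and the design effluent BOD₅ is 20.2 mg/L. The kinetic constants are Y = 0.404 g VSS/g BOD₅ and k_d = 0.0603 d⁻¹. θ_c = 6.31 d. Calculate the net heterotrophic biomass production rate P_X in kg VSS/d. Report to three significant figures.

P_X ≈ 455 kg VSS/d

Observed yield with endogenous decay: Y_obs = Y / (1 + k_d·θ_c) = 0.404 / (1 + 0.0603 × 6.31) = 0.404 / 1.380 = 0.2926 g VSS/g BOD₅.
ΔS = 1130 − 20.2 = 1110 mg/L, so the substrate removal rate is 1400 × 1110/1000 = 1554 kg BOD₅/d.
Net biomass production P_X = Y_obs × Q·(S₀ − S) = 0.2926 × 1554 = 454.7 kg VSS/d.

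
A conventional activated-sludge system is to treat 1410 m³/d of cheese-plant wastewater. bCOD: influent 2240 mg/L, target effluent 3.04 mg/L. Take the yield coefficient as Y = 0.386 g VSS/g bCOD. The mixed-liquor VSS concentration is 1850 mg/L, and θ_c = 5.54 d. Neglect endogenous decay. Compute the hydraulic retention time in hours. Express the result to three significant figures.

With k_d = 0 the design equation reduces to V = Y Q (S₀−S) θ_c / X = 0.386 × 1410 × (2240 − 3.04) × 5.54 / 1850 = 3646 m³.
τ = V/Q = 3646/1410 = 2.586 d, or 62.06 h.

τ ≈ 62.1 h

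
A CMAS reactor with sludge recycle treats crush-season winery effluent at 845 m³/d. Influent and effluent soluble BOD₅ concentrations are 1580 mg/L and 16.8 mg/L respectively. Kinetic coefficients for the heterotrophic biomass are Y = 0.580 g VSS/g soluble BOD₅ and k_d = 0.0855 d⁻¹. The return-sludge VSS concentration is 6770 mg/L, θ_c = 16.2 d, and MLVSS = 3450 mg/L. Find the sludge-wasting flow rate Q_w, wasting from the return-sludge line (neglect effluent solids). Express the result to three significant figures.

Steady-state biomass mass balance: V·X·(1 + k_d·θ_c) = Y·Q·(S₀ − S)·θ_c, so V = 0.580 × 845 × (1580 − 16.8) × 16.2 / [3450 × (1 + 0.0855 × 16.2)] = 1.24×10^7 / 8229 = 1508 m³.
θ_c = V·X/(Q_w·X_r) when wasting from the recycle, so Q_w = V·X/(θ_c·X_r) = 1508 × 3450 / (16.2 × 6770) = 47.45 m³/d.

Q_w ≈ 47.4 m³/d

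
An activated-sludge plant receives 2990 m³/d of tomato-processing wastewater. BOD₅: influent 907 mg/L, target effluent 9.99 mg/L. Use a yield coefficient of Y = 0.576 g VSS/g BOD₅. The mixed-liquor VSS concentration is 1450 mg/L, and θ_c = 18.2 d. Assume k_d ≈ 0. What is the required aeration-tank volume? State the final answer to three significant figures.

V ≈ 19400 m³

V·X = Y·Q·ΔS·θ_c gives V = 0.576 × 2990 × (907 − 9.99) × 18.2 / 1450 = 19391 m³.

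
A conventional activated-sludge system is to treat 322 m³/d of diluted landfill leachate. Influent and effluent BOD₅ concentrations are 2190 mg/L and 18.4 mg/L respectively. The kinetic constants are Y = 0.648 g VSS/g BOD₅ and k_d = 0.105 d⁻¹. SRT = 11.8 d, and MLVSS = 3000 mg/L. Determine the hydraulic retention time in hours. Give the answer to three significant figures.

τ ≈ 59.3 h

Steady-state biomass mass balance: V·X·(1 + k_d·θ_c) = Y·Q·(S₀ − S)·θ_c, so V = 0.648 × 322 × (2190 − 18.4) × 11.8 / [3000 × (1 + 0.105 × 11.8)] = 5.35×10^6 / 6717 = 796.0 m³.
Hydraulic retention time τ = V/Q = 796.0 / 322 = 2.472 d = 59.33 h.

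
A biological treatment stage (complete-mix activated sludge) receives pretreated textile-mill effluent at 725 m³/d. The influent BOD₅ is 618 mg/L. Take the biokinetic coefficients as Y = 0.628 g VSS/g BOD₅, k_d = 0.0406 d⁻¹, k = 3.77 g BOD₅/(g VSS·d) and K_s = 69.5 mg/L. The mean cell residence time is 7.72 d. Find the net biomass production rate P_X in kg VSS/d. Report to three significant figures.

P_X ≈ 212 kg VSS/d

From the Monod/SRT balance for a CMAS, S = K_s·(1+k_d θ_c)/[θ_c·(Y k − k_d) − 1] = 69.5 × (1 + 0.0406 × 7.72) / [7.72 × (0.628 × 3.77 − 0.0406) − 1] = 91.28 / 16.96 = 5.381 mg/L.
The observed yield is Y_obs = Y/(1 + k_d·θ_c) = 0.628 / (1 + 0.0406 × 7.72) = 0.628 / 1.313 = 0.4781 g VSS per g BOD₅ removed.
Substrate removed = Q·(S₀ − S) = 725 m³/d × (618 − 5.38) g/m³ = 4.44×10^5 g/d = 444.1 kg/d.
Net biomass production P_X = Y_obs × Q·(S₀ − S) = 0.4781 × 444.1 = 212.4 kg VSS/d.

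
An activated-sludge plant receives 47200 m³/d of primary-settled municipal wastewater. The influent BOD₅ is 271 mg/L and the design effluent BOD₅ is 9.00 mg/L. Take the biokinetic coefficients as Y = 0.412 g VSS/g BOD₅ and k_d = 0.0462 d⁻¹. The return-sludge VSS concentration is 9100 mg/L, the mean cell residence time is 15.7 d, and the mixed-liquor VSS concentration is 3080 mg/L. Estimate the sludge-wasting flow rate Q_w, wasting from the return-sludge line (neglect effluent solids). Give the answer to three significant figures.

Rearranging the biomass balance for a CMAS with decay, V = Y·Q·ΔS·θ_c / [X·(1+k_d θ_c)] = 0.412 × 47200 × (271 − 9.00) × 15.7 / [3080 × (1 + 0.0462 × 15.7)] = 8×10^7 / 5314 = 15053 m³.
θ_c = V·X/(Q_w·X_r) when wasting from the recycle, so Q_w = V·X/(θ_c·X_r) = 15053 × 3080 / (15.7 × 9100) = 324.5 m³/d.

Q_w ≈ 325 m³/d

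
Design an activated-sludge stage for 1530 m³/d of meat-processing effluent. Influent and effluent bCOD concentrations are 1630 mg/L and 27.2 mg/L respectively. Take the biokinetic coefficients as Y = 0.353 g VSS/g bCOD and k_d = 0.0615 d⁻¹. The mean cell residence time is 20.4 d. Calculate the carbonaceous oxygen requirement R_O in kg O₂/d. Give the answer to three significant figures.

Observed yield with endogenous decay: Y_obs = Y / (1 + k_d·θ_c) = 0.353 / (1 + 0.0615 × 20.4) = 0.353 / 2.255 = 0.1566 g VSS/g bCOD.
Mass of bCOD removed per day: Q(S₀ − S) = 1530 × 1603 g/m³ = 2452 kg/d.
Biomass synthesised: P_X = Y_obs × 2452 = 384.0 kg VSS/d.
R_O = Q·ΔS − 1.42 P_X = 2452 − 545.2 = 1907 kg O₂/d.

R_O ≈ 1910 kg O₂/d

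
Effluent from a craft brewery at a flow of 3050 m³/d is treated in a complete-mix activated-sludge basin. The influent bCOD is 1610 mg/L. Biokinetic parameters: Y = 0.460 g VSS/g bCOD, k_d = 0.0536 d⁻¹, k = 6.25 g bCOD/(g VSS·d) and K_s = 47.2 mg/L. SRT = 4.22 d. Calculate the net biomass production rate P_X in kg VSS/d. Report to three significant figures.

For a completely mixed reactor with recycle the Lawrence–McCarty relation gives S = K_s·(1 + k_d·θ_c) / [θ_c·(Y·k − k_d) − 1] = 47.2 × (1 + 0.0536 × 4.22) / [4.22 × (0.460 × 6.25 − 0.0536) − 1] = 57.88 / 10.91 = 5.307 mg/L.
Y_obs = Y / (1 + k_d θ_c) = 0.460 / (1 + 0.0536 × 4.22) = 0.460 / 1.226 = 0.3751.
Mass of bCOD removed per day: Q(S₀ − S) = 3050 × 1605 g/m³ = 4894 kg/d.
Net biomass production P_X = Y_obs × Q·(S₀ − S) = 0.3751 × 4894 = 1836 kg VSS/d.

P_X ≈ 1840 kg VSS/d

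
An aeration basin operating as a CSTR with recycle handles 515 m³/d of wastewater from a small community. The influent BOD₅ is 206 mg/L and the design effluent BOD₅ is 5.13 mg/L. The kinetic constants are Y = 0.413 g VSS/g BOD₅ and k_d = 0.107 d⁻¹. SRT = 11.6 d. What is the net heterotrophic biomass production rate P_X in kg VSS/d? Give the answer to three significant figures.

P_X ≈ 19.1 kg VSS/d

Correct the yield for decay: Y_obs = Y/(1 + k_d θ_c) = 0.413 / (1 + 0.107 × 11.6) = 0.413 / 2.241 = 0.1843.
ΔS = 206 − 5.13 = 200.9 mg/L, so the substrate removal rate is 515 × 200.9/1000 = 103.4 kg BOD₅/d.
Biomass produced: P_X = Y_obs·Q·ΔS = 0.1843 × 103.4 ≈ 19.06 kg VSS/d.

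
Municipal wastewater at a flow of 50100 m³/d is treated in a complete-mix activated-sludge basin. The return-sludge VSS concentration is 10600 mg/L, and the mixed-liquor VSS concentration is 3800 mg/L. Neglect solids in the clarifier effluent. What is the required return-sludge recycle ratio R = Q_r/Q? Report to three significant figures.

Mass balance around the secondary clarifier (neglecting effluent solids): R = X / (X_r − X) = 3800 / (10600 − 3800) = 0.5588.

R ≈ 0.559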